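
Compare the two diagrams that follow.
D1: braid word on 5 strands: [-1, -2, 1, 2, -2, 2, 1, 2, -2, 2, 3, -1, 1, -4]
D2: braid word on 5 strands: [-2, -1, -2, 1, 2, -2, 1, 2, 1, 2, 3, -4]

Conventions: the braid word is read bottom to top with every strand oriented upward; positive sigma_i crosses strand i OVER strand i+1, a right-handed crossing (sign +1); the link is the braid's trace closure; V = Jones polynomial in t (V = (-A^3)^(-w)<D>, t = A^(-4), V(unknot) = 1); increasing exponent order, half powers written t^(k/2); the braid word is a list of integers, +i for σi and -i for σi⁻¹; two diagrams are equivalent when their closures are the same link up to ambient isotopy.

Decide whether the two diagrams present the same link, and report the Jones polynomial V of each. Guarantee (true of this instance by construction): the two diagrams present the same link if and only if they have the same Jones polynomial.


same link: yes
V(D1) = 1 + t + t^2 + t^3  [14 crossings, <D> = A^-6 + A^-2 + A^2 + A^6, w = +2]
V(D2) = 1 + t + t^2 + t^3  [12 crossings, <D> = A^-6 + A^-2 + A^2 + A^6, w = +2]
insight: D2 (12 crossings) and D1 (14) are Markov-related braid presentations


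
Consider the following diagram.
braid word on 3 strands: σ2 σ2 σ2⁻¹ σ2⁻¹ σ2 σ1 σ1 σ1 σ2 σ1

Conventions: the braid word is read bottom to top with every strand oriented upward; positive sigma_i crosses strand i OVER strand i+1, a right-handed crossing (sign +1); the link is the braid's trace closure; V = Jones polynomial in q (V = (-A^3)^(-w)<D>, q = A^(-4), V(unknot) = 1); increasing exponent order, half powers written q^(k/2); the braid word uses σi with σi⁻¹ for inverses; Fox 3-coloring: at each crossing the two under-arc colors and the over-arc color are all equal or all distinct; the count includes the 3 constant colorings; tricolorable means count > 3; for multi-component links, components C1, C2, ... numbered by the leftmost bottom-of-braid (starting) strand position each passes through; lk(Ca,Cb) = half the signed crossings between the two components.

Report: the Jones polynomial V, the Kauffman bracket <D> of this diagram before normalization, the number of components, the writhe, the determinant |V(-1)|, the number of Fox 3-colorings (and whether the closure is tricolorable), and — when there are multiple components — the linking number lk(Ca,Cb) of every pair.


Jones polynomial: V(q) = q^2 + q^4 - q^5 + q^6 - q^7
<D> = -A^-10 + A^-6 - A^-2 + A^2 + A^10; writhe +6
components 1, writhe +6 (10 crossings)
3-colorings: 3 of 3^10, det 5 — not tricolorable
note: V spans 5 powers of q: at least 5 crossings in any diagram


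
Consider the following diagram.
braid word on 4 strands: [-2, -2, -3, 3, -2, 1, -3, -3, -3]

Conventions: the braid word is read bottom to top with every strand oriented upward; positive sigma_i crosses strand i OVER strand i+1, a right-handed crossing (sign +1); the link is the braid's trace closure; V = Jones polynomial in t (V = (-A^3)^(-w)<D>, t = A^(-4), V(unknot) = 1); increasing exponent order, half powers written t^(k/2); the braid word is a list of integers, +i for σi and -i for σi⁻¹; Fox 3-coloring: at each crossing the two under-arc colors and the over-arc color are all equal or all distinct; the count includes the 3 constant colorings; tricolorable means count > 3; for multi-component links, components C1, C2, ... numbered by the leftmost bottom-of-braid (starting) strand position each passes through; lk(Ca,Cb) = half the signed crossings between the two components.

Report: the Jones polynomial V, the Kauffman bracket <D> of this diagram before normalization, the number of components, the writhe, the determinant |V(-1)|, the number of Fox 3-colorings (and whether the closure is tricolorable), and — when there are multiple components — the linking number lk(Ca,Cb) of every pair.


V = t^-8 - 2t^-7 + t^-6 - 2t^-5 + 2t^-4 + t^-2
<D> = -A^-7 - 2A + 2A^5 - A^9 + 2A^13 - A^17 (w = -5)
1 component over 9 crossings, w = -5
27 Fox colorings among 3^9, |V(-1)| = 9: tricolorable
why: det 9 = |V(-1)|; divisible by 3, so tricolorable


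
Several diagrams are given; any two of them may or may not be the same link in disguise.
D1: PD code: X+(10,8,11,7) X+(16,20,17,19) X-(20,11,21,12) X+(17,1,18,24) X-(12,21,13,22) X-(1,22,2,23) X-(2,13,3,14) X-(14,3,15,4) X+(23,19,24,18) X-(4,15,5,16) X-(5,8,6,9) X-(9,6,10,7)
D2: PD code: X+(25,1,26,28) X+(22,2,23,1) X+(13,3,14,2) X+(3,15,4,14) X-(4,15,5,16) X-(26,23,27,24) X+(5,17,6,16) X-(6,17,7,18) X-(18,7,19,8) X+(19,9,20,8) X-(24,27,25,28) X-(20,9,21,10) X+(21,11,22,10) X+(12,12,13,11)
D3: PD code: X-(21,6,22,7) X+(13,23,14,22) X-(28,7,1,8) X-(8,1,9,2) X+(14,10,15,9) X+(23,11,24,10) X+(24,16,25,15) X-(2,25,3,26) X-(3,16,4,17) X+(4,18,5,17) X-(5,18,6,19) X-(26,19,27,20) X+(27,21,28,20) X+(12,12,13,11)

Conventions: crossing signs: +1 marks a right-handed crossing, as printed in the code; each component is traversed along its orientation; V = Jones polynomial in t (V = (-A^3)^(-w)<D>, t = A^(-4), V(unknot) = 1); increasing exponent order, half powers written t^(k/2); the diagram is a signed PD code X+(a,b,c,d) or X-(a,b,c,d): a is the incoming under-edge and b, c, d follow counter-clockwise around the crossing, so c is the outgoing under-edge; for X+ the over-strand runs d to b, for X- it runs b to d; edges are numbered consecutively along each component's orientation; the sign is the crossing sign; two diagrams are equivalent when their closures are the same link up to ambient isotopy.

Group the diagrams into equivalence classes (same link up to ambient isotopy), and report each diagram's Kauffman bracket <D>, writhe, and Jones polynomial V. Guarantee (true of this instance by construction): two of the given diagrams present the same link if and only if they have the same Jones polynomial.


equivalence classes: {D1} | {D2} | {D3}
D1 (bracket A^-8 - A^-4 + 2 - A^4 + A^8 - A^12; 12 crossings at w = -4): V = -t^-6 + t^-5 - t^-4 + 2t^-3 - t^-2 + t^-1
D2 (bracket A^6; 14 crossings at w = +2): V = 1
V(D3) = -t^-5 + t^-4 - t^-3 + 2t^-2 - t^-1 + 2 - t  [14 crossings, <D> = -A^-4 + 2 - A^4 + 2A^8 - A^12 + A^16 - A^20, w = 0]
key observation: V(t) takes 3 values over 3 diagrams, fixing the grouping


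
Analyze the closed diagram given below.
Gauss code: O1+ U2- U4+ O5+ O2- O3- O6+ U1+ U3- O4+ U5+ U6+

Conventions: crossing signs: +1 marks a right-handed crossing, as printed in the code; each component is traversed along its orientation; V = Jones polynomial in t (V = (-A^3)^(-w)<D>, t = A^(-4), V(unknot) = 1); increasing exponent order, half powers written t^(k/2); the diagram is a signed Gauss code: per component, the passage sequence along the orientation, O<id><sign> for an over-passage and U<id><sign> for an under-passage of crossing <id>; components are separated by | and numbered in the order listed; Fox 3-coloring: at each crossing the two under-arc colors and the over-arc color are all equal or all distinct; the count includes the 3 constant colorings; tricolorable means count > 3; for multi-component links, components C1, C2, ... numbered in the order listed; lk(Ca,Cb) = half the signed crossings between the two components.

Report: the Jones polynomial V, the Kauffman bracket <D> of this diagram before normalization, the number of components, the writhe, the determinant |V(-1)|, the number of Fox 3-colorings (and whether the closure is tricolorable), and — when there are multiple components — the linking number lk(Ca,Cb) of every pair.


V = t + t^3 - t^4
<D> = -A^-10 + A^-6 + A^2 (w = +2)
1 component over 6 crossings, w = +2
9 Fox colorings among 3^6, |V(-1)| = 3: tricolorable
why: det 3 = |V(-1)|; divisible by 3, so tricolorable


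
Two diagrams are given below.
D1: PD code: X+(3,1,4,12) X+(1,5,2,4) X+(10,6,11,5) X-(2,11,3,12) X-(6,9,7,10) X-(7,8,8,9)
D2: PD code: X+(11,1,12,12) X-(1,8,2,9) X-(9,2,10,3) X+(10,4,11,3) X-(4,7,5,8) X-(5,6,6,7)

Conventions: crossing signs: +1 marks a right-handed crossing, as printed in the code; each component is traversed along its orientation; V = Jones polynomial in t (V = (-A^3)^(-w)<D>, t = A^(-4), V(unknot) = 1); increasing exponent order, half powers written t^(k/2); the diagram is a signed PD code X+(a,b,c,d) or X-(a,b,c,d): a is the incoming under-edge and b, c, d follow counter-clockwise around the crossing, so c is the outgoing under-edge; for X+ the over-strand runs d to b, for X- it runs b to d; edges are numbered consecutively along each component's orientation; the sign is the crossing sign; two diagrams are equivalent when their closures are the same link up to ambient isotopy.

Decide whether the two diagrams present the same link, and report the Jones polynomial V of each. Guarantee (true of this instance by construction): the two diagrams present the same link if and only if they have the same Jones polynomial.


same link: yes
V(D1) = 1  [6 crossings, <D> = 1, w = 0]
V(D2) = 1  (w -2, c 6, <D> = A^-6)
note: one V(t) for all 2 diagrams — one class (guaranteed)


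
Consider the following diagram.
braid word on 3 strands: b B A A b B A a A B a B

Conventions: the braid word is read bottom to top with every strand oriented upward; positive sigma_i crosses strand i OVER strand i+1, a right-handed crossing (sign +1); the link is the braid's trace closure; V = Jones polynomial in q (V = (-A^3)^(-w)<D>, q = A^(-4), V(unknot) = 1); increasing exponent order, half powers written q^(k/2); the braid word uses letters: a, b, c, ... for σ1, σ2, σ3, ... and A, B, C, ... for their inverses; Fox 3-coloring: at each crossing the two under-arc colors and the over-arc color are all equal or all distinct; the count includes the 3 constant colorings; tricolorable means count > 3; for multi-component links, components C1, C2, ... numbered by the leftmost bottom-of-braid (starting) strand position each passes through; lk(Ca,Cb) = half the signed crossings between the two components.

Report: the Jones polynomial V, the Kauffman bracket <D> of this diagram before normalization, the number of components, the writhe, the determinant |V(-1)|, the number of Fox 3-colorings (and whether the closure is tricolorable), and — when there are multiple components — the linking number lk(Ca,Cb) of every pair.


V(q) = -q^-6 + q^-5 - q^-4 + 2q^-3 - q^-2 + q^-1
bracket: A^-8 - A^-4 + 2 - A^4 + A^8 - A^12, w = -4
1 component, writhe -4, over 12 crossings
det 7, colorings 3 of 3^12 — not tricolorable
observation: V spans 5 powers of q: at least 5 crossings in any diagram


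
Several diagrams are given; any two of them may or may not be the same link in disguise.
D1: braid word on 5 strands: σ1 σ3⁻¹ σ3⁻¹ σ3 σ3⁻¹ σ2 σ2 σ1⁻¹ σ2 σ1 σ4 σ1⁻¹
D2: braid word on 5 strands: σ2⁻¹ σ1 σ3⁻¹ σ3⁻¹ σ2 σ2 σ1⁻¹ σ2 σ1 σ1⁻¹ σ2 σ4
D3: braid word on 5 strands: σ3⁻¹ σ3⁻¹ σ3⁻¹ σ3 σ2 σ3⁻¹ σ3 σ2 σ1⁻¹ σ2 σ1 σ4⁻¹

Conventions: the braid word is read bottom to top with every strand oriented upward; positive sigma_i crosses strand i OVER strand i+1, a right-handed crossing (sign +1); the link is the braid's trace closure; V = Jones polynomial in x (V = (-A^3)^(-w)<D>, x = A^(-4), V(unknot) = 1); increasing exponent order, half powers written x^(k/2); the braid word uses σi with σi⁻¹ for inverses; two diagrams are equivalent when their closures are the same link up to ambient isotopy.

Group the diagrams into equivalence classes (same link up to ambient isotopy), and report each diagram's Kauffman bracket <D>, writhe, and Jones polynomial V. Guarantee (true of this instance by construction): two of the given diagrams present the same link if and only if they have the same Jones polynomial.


classes: {D1, D2, D3}
V(D1) = x^-2 + 2 + x^2  [12 crossings, <D> = A^-2 + 2A^6 + A^14, w = +2]
V(D2) = x^-2 + 2 + x^2  [12 crossings, <D> = A^-2 + 2A^6 + A^14, w = +2]
D3 (bracket A^-8 + 2 + A^8; 12 crossings at w = 0): V = x^-2 + 2 + x^2
note: one V(x) for all 3 diagrams — one class (guaranteed)


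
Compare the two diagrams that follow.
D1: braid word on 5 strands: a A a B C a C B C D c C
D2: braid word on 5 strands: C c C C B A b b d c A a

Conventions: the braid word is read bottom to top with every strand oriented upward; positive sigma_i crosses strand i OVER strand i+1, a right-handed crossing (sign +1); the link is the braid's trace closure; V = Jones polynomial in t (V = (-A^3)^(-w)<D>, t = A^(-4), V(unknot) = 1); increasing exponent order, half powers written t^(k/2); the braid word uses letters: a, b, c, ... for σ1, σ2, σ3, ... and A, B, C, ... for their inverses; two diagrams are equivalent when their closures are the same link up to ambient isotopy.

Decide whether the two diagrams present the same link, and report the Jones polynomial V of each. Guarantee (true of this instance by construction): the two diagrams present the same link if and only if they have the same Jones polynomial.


equivalent: no
D1 (bracket A^-16 - A^-12 + 2A^-8 - 2A^-4 + 2 - 2A^4 + A^8; 12 crossings at w = -4): V = t^-5 - 2t^-4 + 2t^-3 - 2t^-2 + 2t^-1 - 1 + t
D2 (bracket 1; 12 crossings at w = 0): V = 1
key observation: V(t) takes 2 values over 2 diagrams, fixing the grouping


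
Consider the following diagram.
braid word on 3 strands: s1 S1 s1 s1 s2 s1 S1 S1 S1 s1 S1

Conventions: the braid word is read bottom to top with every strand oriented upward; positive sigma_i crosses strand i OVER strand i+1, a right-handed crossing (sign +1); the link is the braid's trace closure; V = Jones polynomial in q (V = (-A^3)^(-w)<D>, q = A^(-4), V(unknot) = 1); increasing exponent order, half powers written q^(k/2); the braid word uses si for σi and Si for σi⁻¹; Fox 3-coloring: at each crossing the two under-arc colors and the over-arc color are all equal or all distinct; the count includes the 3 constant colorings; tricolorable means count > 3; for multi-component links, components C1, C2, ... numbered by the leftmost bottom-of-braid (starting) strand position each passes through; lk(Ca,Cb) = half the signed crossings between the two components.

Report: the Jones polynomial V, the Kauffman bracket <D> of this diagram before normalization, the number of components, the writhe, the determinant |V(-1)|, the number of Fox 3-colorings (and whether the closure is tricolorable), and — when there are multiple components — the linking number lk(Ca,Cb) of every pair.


Jones polynomial: V(q) = -q^(-1/2) - q^(1/2)
<D> = A + A^5; writhe +1
components 2, writhe +1 (11 crossings)
linking number lk(C1,C2) = 0
3-colorings: 9 of 3^11, det 0 — tricolorable
note: span 1 respects span(V) <= c + mu - 1 = 12 for this 2-component diagram


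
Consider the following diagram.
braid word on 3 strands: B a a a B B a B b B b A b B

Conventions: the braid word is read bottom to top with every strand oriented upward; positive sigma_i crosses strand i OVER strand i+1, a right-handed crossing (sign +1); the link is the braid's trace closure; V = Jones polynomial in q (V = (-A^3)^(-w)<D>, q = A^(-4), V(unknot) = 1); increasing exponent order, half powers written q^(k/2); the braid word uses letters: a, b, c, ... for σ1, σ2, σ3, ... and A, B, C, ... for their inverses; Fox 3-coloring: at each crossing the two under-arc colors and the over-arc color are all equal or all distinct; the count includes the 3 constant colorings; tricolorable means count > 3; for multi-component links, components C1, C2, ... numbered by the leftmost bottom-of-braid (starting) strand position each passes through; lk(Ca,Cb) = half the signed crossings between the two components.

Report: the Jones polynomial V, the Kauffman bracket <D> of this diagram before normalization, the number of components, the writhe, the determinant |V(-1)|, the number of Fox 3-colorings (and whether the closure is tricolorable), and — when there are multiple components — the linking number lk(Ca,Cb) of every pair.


V = -q^-3 + q^-2 - q^-1 + 3 - q + q^2 - q^3
<D> = -A^-12 + A^-8 - A^-4 + 3 - A^4 + A^8 - A^12 (w = 0)
1 component over 14 crossings, w = 0
27 Fox colorings among 3^14, |V(-1)| = 9: tricolorable
why: w = 0 (over 14 crossings) is diagram-only; (-A^3)^(0) removes it from V


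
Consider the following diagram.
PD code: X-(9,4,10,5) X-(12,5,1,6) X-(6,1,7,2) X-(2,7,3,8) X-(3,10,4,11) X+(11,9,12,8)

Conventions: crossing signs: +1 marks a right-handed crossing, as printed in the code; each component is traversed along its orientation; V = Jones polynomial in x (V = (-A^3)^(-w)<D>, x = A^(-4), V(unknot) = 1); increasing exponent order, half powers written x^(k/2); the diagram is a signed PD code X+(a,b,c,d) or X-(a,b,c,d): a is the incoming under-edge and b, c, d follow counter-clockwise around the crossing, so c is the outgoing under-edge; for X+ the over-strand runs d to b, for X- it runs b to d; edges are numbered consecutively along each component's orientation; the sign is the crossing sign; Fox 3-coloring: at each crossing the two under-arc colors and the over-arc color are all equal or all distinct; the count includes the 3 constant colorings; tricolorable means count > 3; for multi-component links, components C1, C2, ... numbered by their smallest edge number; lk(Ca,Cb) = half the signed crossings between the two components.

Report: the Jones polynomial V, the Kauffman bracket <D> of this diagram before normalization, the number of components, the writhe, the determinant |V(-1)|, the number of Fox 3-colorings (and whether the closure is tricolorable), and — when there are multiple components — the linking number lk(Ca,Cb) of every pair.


V(x) = -x^-6 + x^-5 - x^-4 + 2x^-3 - x^-2 + x^-1
bracket: A^-8 - A^-4 + 2 - A^4 + A^8 - A^12, w = -4
1 component, writhe -4, over 6 crossings
det 7, colorings 3 of 3^6 — not tricolorable
observation: the span of V is 5, forcing >= 5 crossings in any diagram


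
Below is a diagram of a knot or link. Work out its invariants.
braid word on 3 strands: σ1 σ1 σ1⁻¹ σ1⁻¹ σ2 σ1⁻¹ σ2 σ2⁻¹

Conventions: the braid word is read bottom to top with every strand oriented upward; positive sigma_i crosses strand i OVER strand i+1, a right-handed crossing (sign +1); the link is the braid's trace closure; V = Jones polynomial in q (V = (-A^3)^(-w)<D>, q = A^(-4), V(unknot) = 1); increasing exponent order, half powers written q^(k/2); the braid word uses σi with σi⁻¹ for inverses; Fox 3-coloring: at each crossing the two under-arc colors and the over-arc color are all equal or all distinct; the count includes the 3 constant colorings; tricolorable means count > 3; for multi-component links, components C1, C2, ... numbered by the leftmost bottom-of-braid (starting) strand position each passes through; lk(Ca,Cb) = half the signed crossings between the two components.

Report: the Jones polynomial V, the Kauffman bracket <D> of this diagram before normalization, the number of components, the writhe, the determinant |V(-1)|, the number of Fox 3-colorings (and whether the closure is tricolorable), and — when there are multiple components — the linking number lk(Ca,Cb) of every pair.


Jones polynomial: V(q) = 1
<D> = 1; writhe 0
components 1, writhe 0 (8 crossings)
3-colorings: 3 of 3^8, det 1 — not tricolorable
note: w = 0 shifts under R1 moves; the (-A^3)^(0) factor cancels that in V


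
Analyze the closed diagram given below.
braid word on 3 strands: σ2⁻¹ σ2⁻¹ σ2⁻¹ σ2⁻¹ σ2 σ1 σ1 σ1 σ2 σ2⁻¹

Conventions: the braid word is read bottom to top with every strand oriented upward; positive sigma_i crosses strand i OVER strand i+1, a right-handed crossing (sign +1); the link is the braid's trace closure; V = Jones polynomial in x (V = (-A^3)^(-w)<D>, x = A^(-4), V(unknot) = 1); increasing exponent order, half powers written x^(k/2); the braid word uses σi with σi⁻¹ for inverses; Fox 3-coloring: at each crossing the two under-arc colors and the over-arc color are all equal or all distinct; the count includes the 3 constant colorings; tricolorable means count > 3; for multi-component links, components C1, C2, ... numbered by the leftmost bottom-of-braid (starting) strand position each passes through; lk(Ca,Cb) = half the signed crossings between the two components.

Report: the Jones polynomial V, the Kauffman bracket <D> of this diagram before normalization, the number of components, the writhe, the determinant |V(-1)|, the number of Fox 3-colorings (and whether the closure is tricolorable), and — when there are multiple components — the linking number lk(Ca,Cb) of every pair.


V(x) = -x^-3 + x^-2 - x^-1 + 3 - x + x^2 - x^3
bracket: -A^-12 + A^-8 - A^-4 + 3 - A^4 + A^8 - A^12, w = 0
1 component, writhe 0, over 10 crossings
det 9, colorings 27 of 3^10 — tricolorable
observation: the word shrinks to σ2⁻¹ σ2⁻¹ σ2⁻¹ σ1 σ1 σ1 after cancelling


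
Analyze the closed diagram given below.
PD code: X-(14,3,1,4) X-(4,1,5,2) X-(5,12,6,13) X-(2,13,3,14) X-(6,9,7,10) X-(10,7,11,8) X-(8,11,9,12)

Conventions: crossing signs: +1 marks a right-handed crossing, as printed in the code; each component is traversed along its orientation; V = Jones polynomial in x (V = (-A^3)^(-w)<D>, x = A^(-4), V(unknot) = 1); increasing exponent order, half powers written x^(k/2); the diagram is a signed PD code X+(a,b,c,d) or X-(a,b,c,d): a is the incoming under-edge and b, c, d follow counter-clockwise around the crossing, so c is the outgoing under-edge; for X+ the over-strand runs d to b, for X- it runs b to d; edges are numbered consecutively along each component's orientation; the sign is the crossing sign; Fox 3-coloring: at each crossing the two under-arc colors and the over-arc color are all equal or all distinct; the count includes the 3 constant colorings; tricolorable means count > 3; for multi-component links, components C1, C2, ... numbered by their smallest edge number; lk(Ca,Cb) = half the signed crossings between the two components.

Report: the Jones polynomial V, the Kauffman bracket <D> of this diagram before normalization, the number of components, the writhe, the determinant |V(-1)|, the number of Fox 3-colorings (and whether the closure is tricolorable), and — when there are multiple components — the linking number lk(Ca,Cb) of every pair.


V(x) = x^-8 - 2x^-7 + x^-6 - 2x^-5 + 2x^-4 + x^-2
bracket: -A^-13 - 2A^-5 + 2A^-1 - A^3 + 2A^7 - A^11, w = -7
1 component, writhe -7, over 7 crossings
det 9, colorings 27 of 3^7 — tricolorable
observation: det 9 = |V(-1)|; divisible by 3, so tricolorable


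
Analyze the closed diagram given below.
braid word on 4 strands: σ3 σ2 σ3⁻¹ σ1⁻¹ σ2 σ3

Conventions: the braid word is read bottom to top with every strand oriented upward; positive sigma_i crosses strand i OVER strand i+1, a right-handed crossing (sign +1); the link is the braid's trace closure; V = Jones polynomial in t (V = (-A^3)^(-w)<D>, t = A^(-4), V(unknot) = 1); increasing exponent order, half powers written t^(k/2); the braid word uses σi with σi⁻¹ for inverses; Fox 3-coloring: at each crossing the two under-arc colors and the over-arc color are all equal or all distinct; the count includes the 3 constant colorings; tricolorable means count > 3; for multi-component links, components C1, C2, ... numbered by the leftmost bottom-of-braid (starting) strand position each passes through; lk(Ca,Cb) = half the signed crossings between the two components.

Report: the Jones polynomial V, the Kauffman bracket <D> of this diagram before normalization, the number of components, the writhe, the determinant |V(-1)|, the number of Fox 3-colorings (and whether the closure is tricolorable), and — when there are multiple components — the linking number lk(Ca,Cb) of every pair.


V(t) = -t^(1/2) + t^(3/2) - t^(5/2) - t^(9/2)
bracket: -A^-12 - A^-4 + 1 - A^4, w = +2
2 components, writhe +2, over 6 crossings
lk(C1,C2) = +2
det 4, colorings 3 of 3^6 — not tricolorable
observation: span 4 respects span(V) <= c + mu - 1 = 7 for this 2-component diagram


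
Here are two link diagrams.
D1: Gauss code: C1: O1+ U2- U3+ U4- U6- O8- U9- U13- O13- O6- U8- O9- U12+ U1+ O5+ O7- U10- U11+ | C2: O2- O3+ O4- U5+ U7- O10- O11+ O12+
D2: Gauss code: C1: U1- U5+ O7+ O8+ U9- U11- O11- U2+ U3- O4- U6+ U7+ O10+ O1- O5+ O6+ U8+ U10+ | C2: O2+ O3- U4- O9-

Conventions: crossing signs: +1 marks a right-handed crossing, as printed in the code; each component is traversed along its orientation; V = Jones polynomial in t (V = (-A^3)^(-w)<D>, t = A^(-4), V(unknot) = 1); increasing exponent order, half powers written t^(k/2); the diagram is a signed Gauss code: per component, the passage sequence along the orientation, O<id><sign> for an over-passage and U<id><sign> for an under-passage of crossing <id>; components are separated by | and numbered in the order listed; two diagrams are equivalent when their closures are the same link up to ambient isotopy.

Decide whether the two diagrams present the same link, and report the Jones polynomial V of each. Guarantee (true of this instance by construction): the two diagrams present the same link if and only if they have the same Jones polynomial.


equivalent: no
V(D1) = t^(-9/2) - t^(-5/2) - t^(-3/2) - t^(-1/2)  (w -3, c 13, <D> = A^-7 + A^-3 + A - A^9)
V(D2) = -t^(-3/2) - 2t^(1/2) + t^(3/2) - t^(5/2) + t^(7/2)  (w +1, c 11, <D> = -A^-11 + A^-7 - A^-3 + 2A + A^9)
why: V(t) takes 2 values over 2 diagrams, fixing the grouping


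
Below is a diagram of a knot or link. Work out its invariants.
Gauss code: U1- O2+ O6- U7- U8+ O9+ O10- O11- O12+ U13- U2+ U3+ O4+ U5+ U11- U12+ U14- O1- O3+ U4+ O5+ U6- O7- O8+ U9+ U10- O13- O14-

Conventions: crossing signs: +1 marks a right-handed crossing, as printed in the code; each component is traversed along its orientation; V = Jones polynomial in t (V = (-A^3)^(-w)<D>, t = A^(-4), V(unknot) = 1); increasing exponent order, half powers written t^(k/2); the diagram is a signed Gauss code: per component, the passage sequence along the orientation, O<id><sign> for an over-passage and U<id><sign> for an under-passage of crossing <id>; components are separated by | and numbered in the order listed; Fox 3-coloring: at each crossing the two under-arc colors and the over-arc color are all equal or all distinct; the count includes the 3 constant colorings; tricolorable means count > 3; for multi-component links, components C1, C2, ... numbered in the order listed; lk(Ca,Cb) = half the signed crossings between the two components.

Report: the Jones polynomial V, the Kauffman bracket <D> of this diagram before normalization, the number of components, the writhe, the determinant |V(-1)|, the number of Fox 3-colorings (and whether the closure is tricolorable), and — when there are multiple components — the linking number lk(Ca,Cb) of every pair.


V = -t^-3 + 2t^-2 - 2t^-1 + 3 - 2t + 2t^2 - t^3
<D> = -A^-12 + 2A^-8 - 2A^-4 + 3 - 2A^4 + 2A^8 - A^12 (w = 0)
1 component over 14 crossings, w = 0
3 Fox colorings among 3^14, |V(-1)| = 13: not tricolorable
why: |V(-1)| = 13: so not tricolorable, since 3 does not divide 13


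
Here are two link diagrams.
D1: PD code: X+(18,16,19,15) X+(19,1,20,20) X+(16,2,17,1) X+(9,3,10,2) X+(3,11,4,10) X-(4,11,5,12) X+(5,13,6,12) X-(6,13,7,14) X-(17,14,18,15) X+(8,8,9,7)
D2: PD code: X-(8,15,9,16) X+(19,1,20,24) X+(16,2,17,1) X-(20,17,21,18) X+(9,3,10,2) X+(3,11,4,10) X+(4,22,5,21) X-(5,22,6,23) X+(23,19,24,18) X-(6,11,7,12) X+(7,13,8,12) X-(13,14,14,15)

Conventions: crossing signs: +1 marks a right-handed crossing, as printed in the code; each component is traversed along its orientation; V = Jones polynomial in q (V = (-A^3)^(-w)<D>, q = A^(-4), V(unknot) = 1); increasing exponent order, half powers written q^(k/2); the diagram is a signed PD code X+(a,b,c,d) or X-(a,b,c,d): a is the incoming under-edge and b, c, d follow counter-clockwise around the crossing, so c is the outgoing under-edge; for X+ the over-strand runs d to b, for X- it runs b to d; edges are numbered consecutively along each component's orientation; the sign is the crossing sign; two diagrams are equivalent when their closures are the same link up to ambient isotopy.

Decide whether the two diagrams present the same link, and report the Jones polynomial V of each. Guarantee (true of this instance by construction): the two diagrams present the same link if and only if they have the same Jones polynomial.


equivalent: yes
D1 (bracket A^12; 10 crossings at w = +4): V = 1
V(D2) = 1  (w +2, c 12, <D> = A^6)
key observation: all 2 diagrams share one V(q), hence one class


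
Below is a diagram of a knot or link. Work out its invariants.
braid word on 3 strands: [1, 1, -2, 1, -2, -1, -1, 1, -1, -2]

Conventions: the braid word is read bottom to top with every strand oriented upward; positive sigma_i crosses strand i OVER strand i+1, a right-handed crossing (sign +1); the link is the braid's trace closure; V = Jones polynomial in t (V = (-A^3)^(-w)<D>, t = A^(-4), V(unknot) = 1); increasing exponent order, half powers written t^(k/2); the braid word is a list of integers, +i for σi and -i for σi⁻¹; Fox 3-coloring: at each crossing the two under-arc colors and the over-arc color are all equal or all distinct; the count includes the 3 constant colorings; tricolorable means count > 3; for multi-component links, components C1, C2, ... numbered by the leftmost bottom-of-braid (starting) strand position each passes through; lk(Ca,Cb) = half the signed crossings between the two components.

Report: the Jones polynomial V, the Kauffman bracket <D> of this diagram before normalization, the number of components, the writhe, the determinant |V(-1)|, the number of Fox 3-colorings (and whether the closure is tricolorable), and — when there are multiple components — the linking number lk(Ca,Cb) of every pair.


Jones polynomial: V(t) = -t^-5 + t^-4 - t^-3 + 2t^-2 - t^-1 + 2 - t
<D> = -A^-10 + 2A^-6 - A^-2 + 2A^2 - A^6 + A^10 - A^14; writhe -2
components 1, writhe -2 (10 crossings)
3-colorings: 9 of 3^10, det 9 — tricolorable
note: det 9 = |V(-1)|; divisible by 3, so tricolorable


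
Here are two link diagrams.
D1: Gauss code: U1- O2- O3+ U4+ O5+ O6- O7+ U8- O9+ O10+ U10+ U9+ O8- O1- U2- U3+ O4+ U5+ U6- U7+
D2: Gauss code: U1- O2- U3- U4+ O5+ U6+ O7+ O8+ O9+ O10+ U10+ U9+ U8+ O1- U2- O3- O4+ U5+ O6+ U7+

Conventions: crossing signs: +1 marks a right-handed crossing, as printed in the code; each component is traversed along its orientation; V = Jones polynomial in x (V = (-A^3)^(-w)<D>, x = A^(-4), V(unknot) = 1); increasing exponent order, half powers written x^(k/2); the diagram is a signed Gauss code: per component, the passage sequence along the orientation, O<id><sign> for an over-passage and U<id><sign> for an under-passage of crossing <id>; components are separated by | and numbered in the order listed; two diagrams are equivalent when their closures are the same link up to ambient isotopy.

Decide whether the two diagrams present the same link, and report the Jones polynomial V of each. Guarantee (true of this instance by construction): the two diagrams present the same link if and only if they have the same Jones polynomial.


same link: yes
V(D1) = 1  [10 crossings, <D> = A^6, w = +2]
D2 (bracket A^12; 10 crossings at w = +4): V = 1
note: from 10 to 10 crossings by R-moves: one link, two diagrams


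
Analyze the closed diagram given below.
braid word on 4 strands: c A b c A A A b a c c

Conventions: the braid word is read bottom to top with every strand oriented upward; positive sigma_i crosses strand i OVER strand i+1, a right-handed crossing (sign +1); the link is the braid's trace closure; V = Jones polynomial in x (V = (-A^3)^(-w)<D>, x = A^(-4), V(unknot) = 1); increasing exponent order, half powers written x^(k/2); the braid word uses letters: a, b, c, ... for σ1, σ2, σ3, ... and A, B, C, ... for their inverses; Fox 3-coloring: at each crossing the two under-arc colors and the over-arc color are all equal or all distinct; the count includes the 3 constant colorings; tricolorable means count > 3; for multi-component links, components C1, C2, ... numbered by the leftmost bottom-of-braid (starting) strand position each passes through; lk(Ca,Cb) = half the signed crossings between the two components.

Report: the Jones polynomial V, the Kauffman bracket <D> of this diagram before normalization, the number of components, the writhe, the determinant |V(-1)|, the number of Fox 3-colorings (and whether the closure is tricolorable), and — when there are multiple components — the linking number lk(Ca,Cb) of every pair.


V = -x^-2 + x^-1 - 1 + 3x - 2x^2 + 3x^3 - 2x^4 + x^5 - x^6
<D> = A^-15 - A^-11 + 2A^-7 - 3A^-3 + 2A - 3A^5 + A^9 - A^13 + A^17 (w = +3)
1 component over 11 crossings, w = +3
9 Fox colorings among 3^11, |V(-1)| = 15: tricolorable
why: det 15 = |V(-1)|; divisible by 3, so tricolorable


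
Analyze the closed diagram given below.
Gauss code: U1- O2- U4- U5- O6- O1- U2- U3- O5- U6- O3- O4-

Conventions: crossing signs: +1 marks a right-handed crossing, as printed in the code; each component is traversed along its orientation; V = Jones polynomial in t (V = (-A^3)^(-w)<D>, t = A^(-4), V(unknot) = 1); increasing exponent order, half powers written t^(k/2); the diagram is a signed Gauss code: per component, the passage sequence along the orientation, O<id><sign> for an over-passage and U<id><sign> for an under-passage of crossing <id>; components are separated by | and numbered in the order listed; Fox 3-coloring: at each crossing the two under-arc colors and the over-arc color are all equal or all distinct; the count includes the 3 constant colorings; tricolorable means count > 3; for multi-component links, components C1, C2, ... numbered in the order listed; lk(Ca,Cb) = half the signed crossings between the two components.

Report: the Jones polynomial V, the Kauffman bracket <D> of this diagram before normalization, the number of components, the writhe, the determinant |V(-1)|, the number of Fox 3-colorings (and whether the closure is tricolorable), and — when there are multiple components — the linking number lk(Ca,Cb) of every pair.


V(t) = -t^-7 + t^-6 - t^-5 + t^-4 + t^-2
bracket: A^-10 + A^-2 - A^2 + A^6 - A^10, w = -6
1 component, writhe -6, over 6 crossings
det 5, colorings 3 of 3^6 — not tricolorable
observation: V spans 5 powers of t: at least 5 crossings in any diagram


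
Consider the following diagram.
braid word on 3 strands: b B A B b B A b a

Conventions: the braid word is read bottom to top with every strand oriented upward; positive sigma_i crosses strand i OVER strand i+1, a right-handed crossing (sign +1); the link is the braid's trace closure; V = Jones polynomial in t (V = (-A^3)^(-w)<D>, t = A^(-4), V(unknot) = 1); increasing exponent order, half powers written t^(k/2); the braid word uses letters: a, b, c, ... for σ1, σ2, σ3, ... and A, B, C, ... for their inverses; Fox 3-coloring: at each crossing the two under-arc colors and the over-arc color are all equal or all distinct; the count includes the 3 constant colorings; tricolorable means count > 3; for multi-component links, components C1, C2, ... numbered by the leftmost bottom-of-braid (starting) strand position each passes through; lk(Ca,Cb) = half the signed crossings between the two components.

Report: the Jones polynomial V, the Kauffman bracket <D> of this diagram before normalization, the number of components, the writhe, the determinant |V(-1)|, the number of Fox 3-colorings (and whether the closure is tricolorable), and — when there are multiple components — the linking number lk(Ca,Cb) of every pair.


V = -t^(-1/2) - t^(1/2)
<D> = A^-5 + A^-1 (w = -1)
2 components over 9 crossings, w = -1
lk(C1,C2): 0
9 Fox colorings among 3^9, |V(-1)| = 0: tricolorable
why: inverse pairs cancel, leaving σ1⁻¹ σ2⁻¹ σ1⁻¹ σ2 σ1


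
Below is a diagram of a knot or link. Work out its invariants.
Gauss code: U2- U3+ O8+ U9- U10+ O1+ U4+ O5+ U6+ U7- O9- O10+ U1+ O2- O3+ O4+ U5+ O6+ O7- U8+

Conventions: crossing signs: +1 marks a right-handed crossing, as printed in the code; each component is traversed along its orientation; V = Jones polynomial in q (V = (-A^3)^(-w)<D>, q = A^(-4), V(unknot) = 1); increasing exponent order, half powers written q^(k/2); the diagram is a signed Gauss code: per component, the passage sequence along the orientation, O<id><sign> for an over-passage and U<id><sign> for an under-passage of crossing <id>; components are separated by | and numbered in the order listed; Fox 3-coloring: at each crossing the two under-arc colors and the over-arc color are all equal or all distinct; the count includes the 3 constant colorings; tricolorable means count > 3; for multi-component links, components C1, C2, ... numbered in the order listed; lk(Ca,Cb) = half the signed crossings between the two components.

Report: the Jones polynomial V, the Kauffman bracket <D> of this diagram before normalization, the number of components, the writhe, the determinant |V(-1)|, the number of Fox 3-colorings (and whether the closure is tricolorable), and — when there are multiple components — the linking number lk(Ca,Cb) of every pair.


V(q) = q + q^3 - q^4
bracket: -A^-4 + 1 + A^8, w = +4
1 component, writhe +4, over 10 crossings
det 3, colorings 9 of 3^10 — tricolorable
observation: det 3 = |V(-1)|; divisible by 3, so tricolorable


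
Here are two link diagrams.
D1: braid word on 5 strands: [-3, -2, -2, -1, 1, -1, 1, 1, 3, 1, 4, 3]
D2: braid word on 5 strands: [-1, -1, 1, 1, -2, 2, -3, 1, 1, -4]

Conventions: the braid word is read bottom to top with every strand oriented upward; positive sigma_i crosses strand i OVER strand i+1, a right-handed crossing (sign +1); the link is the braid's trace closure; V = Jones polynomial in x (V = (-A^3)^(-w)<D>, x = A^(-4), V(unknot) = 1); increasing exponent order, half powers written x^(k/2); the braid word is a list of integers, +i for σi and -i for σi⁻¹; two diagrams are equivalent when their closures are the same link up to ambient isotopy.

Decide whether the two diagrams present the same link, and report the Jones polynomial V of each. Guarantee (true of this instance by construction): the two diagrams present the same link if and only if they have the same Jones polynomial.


equivalent: no
D1 (bracket A^-2 + 2A^6 + A^14; 12 crossings at w = +2): V = x^-2 + 2 + x^2
D2 (bracket A^-12 + A^-8 + A^-4 + 1; 10 crossings at w = 0): V = 1 + x + x^2 + x^3
key observation: 2 values of V(x) split the 2 diagrams


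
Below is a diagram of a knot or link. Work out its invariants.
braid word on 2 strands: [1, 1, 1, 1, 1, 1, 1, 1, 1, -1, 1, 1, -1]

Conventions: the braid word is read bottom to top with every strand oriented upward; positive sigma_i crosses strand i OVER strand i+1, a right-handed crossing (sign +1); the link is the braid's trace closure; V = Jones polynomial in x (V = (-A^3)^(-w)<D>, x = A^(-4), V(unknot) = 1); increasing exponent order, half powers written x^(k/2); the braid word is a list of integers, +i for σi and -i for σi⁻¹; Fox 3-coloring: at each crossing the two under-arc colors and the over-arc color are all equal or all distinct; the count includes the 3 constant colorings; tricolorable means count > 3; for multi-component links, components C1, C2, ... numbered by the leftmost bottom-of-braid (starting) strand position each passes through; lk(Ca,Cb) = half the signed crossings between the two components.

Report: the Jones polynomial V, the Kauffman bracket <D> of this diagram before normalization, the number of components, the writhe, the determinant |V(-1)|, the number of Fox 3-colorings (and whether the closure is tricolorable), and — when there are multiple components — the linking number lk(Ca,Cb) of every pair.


Jones polynomial: V(x) = x^4 + x^6 - x^7 + x^8 - x^9 + x^10 - x^11 + x^12 - x^13
<D> = A^-25 - A^-21 + A^-17 - A^-13 + A^-9 - A^-5 + A^-1 - A^3 - A^11; writhe +9
components 1, writhe +9 (13 crossings)
3-colorings: 9 of 3^13, det 9 — tricolorable
note: w = +9 (over 13 crossings) is diagram-only; (-A^3)^(-9) removes it from V


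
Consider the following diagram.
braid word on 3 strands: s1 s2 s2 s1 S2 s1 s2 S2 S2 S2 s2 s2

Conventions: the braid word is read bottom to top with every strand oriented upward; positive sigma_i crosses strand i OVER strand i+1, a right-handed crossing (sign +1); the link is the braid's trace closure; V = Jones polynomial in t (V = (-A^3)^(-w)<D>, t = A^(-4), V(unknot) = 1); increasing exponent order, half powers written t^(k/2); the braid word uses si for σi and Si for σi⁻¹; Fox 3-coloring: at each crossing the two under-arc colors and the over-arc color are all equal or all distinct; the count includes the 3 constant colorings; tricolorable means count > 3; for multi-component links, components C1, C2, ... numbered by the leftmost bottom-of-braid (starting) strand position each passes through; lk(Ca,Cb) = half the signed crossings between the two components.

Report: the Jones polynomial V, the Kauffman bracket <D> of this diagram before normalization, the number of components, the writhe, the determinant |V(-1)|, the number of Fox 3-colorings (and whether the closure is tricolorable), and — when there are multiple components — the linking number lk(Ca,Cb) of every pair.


V = t - t^2 + 2t^3 - t^4 + t^5 - t^6
<D> = -A^-12 + A^-8 - A^-4 + 2 - A^4 + A^8 (w = +4)
1 component over 12 crossings, w = +4
3 Fox colorings among 3^12, |V(-1)| = 7: not tricolorable
why: free reduction leaves σ1 σ2 σ2 σ1 σ2⁻¹ σ1 of the original 12 letters
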